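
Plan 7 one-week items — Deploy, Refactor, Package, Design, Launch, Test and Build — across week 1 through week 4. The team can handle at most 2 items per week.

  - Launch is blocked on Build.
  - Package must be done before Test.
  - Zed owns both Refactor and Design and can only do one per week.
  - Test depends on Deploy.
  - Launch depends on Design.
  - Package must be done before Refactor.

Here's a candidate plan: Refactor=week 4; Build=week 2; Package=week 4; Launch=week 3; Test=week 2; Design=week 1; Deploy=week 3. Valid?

Launch depends on Design — holds.
Package must be done before Test — violated.
Zed owns both Refactor and Design and can only do one per week — holds.
Test depends on Deploy — violated.
The team can handle at most 2 items per week — holds.
Package must be done before Refactor — violated.
Launch is blocked on Build — holds.

No. Package must be done before Test is not satisfied.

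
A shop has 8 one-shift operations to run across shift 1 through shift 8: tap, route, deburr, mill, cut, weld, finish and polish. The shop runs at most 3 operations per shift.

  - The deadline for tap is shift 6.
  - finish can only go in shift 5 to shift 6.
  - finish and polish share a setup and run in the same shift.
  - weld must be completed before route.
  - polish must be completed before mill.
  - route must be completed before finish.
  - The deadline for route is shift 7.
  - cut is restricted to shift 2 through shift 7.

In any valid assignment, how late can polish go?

Polish must be in the same shift as finish, which can't be before shift 5, so polish is at least shift 5; polish must be in the same shift as finish, which can't be after shift 6, so polish is at most shift 6.
polish at shift 6 is achievable: weld in shift 1, route in shift 2, polish in shift 6, cut in shift 2, mill in shift 7, tap in shift 1, finish in shift 6, deburr in shift 1.

shift 6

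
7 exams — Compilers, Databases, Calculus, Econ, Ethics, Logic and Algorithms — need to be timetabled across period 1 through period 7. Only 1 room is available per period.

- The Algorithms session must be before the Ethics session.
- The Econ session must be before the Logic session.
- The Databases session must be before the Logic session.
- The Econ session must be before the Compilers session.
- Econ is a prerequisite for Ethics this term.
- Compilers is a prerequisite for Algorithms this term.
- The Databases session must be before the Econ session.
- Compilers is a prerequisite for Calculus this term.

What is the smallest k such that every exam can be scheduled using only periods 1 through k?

The precedence chain requires at least 5 distinct periods.
With at most 1 per period and 7 exams, at least 7 periods are needed.
7 works (last occupied period: period 7): for example Databases -> period 1; Compilers -> period 3; Algorithms -> period 4; Calculus -> period 7; Logic -> period 6; Econ -> period 2; Ethics -> period 5.

7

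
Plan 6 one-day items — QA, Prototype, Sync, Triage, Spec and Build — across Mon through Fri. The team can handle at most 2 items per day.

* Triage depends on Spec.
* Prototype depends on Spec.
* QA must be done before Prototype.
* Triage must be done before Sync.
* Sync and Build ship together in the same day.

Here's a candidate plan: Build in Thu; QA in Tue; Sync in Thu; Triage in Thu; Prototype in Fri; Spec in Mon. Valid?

No. The team can handle at most 2 items per day is not satisfied.

QA must be done before Prototype — holds.
Prototype depends on Spec — holds.
The team can handle at most 2 items per day — violated.
Sync and Build ship together in the same day — holds.
Triage must be done before Sync — violated.
Triage depends on Spec — holds.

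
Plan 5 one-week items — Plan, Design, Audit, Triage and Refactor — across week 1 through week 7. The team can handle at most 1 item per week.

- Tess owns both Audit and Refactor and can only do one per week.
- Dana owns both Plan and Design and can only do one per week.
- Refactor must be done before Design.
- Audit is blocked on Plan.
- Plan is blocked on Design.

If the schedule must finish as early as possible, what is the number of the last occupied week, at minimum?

week 5

The precedence chain requires at least 4 distinct weeks.
With at most 1 per week and 5 work items, at least 5 weeks are needed.
5 works (last occupied week: week 5): for example Refactor -> week 1; Design -> week 2; Triage -> week 5; Plan -> week 3; Audit -> week 4.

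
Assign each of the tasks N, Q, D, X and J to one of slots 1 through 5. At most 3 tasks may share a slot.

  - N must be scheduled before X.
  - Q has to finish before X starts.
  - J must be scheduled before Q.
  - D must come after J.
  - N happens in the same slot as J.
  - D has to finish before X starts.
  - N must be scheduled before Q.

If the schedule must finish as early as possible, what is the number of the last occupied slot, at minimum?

3

The precedence chain requires at least 3 distinct slots.
With at most 3 per slot and 5 tasks, at least 2 slots are needed.
3 works (last occupied slot: 3): for example N=1; D=2; J=1; Q=2; X=3.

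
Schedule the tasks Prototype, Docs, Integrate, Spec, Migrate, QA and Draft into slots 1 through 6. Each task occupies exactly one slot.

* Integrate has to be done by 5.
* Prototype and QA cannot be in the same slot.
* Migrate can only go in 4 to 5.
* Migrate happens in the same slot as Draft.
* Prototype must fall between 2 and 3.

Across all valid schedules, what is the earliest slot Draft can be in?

Draft must be in the same slot as Migrate, which can't be before 4, so Draft is at least 4; Draft must be in the same slot as Migrate, which can't be after 5, so Draft is at most 5.
Draft at 4 is achievable: Migrate in 4, Spec in 1, Docs in 1, Draft in 4, Prototype in 2, Integrate in 1, QA in 1.

4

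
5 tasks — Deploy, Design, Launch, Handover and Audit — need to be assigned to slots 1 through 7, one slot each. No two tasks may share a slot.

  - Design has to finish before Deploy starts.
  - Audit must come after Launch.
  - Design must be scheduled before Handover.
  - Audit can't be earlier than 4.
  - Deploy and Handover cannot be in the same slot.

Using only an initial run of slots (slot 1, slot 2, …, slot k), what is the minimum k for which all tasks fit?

The precedence chain requires at least 2 distinct slots.
With at most 1 per slot and 5 tasks, at least 5 slots are needed.
Audit can't be placed before 4, so the schedule must run through at least slot 4.
5 works (last occupied slot: 5): for example Launch -> 3; Handover -> 5; Design -> 1; Audit -> 4; Deploy -> 2.

5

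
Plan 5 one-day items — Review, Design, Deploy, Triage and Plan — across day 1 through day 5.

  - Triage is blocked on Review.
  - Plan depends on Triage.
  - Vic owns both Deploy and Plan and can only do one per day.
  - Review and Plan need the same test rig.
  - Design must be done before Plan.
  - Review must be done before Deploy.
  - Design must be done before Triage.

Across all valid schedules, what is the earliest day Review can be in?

Downstream work caps Review at day 3.
Review at day 1 is achievable: Triage in day 2, Plan in day 3, Deploy in day 2, Review in day 1, Design in day 1.

day 1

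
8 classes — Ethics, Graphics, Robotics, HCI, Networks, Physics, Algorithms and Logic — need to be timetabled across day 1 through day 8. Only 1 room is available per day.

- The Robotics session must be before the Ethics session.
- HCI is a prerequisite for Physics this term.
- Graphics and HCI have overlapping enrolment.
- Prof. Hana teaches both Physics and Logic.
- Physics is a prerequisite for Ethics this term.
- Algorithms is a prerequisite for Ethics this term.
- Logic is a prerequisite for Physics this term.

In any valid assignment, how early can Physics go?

Precedence pushes Physics to at least day 2; downstream work caps Physics at day 7.
Physics at day 3 is achievable: Robotics -> day 4, Algorithms -> day 5, Physics -> day 3, Graphics -> day 7, HCI -> day 1, Ethics -> day 6, Logic -> day 2, Networks -> day 8.
Nothing earlier works — the conflict and capacity constraints rule out every day before day 3.

day 3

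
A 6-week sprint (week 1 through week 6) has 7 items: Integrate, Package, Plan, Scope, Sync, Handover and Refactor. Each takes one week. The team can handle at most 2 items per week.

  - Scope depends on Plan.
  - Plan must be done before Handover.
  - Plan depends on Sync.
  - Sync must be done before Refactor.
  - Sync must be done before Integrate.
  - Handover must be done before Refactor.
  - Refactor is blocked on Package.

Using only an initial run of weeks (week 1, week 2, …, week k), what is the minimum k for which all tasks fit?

4 weeks

The precedence chain requires at least 4 distinct weeks.
With at most 2 per week and 7 tasks, at least 4 weeks are needed.
4 works (last occupied week: week 4): for example Sync=week 1; Plan=week 2; Handover=week 3; Refactor=week 4; Integrate=week 2; Package=week 1; Scope=week 3.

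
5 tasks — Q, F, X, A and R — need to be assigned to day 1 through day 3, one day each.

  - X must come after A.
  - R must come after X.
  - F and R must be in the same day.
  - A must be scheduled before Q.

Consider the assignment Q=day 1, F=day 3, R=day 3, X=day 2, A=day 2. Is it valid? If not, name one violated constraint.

X must come after A — violated.
R must come after X — holds.
F and R must be in the same day — holds.
A must be scheduled before Q — violated.

Invalid. A must be scheduled before Q.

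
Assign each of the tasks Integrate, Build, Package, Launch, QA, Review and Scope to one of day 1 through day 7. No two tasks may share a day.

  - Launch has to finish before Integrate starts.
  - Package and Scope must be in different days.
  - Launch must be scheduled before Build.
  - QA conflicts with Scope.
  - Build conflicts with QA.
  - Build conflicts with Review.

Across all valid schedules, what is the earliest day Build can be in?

day 2

Precedence pushes Build to at least day 2.
Build at day 2 is achievable: Review -> day 6; Package -> day 4; Scope -> day 7; Launch -> day 1; QA -> day 5; Build -> day 2; Integrate -> day 3.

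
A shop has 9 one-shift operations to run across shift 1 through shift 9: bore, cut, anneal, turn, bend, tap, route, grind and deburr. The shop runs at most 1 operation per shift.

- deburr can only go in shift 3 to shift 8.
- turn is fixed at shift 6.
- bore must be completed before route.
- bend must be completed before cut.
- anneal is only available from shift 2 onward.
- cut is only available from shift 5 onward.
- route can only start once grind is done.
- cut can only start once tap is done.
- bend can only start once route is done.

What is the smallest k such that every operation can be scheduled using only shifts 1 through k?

The precedence chain requires at least 4 distinct shifts.
With at most 1 per shift and 9 operations, at least 9 shifts are needed.
turn can't be placed before shift 6, so the schedule must run through at least shift 6.
9 works (last occupied shift: shift 9): for example turn in shift 6, tap in shift 5, bend in shift 4, bore in shift 1, anneal in shift 9, cut in shift 7, grind in shift 2, route in shift 3, deburr in shift 8.

9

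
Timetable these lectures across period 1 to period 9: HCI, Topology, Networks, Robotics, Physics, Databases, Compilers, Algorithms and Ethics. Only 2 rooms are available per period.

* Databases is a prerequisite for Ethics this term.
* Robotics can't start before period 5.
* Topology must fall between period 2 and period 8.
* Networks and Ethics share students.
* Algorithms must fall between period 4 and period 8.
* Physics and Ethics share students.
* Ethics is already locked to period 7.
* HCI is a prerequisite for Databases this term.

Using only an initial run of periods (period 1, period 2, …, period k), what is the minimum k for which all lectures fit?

7

The precedence chain requires at least 3 distinct periods.
With at most 2 per period and 9 lectures, at least 5 periods are needed.
Ethics can't be placed before period 7, so the schedule must run through at least period 7.
7 works (last occupied period: period 7): for example Networks -> period 1; Robotics -> period 5; Topology -> period 2; Databases -> period 2; Algorithms -> period 4; Physics -> period 3; Compilers -> period 3; HCI -> period 1; Ethics -> period 7.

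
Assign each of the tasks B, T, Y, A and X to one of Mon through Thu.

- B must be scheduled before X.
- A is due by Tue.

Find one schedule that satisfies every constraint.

B -> Mon, X -> Tue, Y -> Mon, A -> Mon, T -> Mon

Checking: B(Mon) before X(Tue); A=Mon in [Mon,Tue].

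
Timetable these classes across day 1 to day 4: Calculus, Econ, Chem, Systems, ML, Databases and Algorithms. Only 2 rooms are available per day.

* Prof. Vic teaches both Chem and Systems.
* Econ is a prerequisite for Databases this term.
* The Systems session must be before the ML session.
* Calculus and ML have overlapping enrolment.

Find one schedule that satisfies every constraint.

Calculus in day 3; Econ in day 1; ML in day 2; Databases in day 2; Systems in day 1; Algorithms in day 4; Chem in day 3

Checking: Systems(day 1) before ML(day 2); Econ(day 1) before Databases(day 2); Chem(day 3) != Systems(day 1); Calculus(day 3) != ML(day 2); max 2 per day (cap 2).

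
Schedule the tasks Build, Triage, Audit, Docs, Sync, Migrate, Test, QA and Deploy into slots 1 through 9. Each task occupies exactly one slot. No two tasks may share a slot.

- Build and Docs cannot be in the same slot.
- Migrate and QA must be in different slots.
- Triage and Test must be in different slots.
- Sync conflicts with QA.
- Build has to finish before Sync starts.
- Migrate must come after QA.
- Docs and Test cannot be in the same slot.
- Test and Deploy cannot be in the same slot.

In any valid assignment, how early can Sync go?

Precedence pushes Sync to at least 2.
Sync at 2 is achievable: Migrate in 4, Sync in 2, QA in 3, Docs in 7, Audit in 6, Build in 1, Deploy in 9, Triage in 5, Test in 8.

2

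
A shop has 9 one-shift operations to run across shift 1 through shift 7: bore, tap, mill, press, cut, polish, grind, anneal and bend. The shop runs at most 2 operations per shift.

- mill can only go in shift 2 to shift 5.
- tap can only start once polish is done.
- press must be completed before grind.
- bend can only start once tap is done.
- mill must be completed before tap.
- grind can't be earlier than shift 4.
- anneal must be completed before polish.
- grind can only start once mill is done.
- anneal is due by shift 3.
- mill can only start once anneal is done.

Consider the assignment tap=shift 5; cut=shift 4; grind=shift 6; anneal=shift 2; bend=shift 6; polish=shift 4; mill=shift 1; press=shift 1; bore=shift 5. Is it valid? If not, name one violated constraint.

Invalid. mill can only start once anneal is done.

press must be completed before grind — holds.
bend can only start once tap is done — holds.
tap can only start once polish is done — holds.
mill must be completed before tap — holds.
anneal must be completed before polish — holds.
mill can only start once anneal is done — violated.
mill can only go in shift 2 to shift 5 — violated.
anneal is due by shift 3 — holds.
The shop runs at most 2 operations per shift — holds.
grind can't be earlier than shift 4 — holds.
grind can only start once mill is done — holds.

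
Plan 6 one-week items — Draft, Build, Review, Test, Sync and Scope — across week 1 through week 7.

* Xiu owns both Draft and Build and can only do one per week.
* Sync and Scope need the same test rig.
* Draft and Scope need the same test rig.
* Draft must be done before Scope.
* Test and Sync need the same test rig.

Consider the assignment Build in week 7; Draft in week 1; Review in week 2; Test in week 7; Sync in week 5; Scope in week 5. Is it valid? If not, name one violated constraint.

Draft must be done before Scope — holds.
Draft and Scope need the same test rig — holds.
Test and Sync need the same test rig — holds.
Xiu owns both Draft and Build and can only do one per week — holds.
Sync and Scope need the same test rig — violated.

No. Sync and Scope need the same test rig is not satisfied.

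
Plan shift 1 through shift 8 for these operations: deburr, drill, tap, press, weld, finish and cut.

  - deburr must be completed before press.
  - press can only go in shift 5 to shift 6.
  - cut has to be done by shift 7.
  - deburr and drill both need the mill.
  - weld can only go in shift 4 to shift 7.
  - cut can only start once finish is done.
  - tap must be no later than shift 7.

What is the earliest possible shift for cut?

Precedence pushes cut to at least shift 2; cut's own window allows nothing later than shift 7.
cut at shift 2 is achievable: cut=shift 2; tap=shift 1; finish=shift 1; press=shift 5; deburr=shift 1; weld=shift 4; drill=shift 2.

shift 2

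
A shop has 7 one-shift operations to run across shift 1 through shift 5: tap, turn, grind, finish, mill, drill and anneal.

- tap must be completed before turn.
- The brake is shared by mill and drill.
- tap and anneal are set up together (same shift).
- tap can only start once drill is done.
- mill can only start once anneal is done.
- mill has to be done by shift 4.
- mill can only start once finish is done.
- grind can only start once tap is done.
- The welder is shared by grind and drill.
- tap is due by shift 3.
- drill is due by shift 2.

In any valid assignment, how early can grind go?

Precedence pushes grind to at least shift 3.
grind at shift 3 is achievable: turn in shift 3; anneal in shift 2; tap in shift 2; grind in shift 3; mill in shift 3; finish in shift 1; drill in shift 1.

shift 3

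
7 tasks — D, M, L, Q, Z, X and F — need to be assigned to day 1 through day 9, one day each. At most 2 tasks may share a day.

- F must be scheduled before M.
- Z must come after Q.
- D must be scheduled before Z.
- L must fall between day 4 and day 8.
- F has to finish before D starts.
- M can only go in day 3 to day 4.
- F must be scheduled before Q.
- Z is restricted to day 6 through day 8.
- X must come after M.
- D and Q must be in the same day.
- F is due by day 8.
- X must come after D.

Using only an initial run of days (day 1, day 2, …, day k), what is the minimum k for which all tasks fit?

6

The precedence chain requires at least 3 distinct days.
With at most 2 per day and 7 tasks, at least 4 days are needed.
Z can't be placed before day 6, so the schedule must run through at least day 6.
6 works (last occupied day: day 6): for example Q=day 2, L=day 4, F=day 1, M=day 3, D=day 2, Z=day 6, X=day 4.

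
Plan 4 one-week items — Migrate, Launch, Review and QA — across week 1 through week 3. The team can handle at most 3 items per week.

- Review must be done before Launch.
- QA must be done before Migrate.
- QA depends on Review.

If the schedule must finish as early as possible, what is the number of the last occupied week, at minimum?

week 3

The precedence chain requires at least 3 distinct weeks.
With at most 3 per week and 4 work items, at least 2 weeks are needed.
3 works (last occupied week: week 3): for example Launch -> week 2, QA -> week 2, Review -> week 1, Migrate -> week 3.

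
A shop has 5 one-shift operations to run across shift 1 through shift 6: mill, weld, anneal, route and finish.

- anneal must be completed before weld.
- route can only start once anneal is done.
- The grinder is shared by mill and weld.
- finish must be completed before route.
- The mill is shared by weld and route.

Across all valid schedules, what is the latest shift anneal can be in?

Downstream work caps anneal at shift 5.
anneal at shift 4 is achievable: anneal -> shift 4, finish -> shift 1, weld -> shift 6, route -> shift 5, mill -> shift 1.
Nothing later works — the conflict constraints rule out every shift after shift 4.

shift 4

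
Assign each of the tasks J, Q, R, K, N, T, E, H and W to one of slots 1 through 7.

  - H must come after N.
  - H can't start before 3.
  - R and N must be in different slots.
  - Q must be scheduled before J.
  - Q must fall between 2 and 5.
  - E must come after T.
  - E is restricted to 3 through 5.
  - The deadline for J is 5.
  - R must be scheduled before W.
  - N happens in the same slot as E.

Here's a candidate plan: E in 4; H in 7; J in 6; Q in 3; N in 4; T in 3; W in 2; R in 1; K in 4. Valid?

E is restricted to 3 through 5 — holds.
N happens in the same slot as E — holds.
H must come after N — holds.
R must be scheduled before W — holds.
H can't start before 3 — holds.
Q must fall between 2 and 5 — holds.
R and N must be in different slots — holds.
Q must be scheduled before J — holds.
E must come after T — holds.
The deadline for J is 5 — violated.

Invalid. The deadline for J is 5.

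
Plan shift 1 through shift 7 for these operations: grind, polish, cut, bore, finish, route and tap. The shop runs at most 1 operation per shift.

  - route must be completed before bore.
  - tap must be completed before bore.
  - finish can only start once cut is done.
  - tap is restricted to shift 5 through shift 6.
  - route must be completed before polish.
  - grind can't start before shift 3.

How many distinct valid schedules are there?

54

Splitting on grind: it can be shift 3 (18), shift 4 (18), shift 5 (6), shift 6 (6), shift 7 (6). Listing each branch's schedules as (polish, cut, bore, finish, route, tap) by shift number:
grind=shift 3: (2,4,6,7,1,5) (2,4,7,5,1,6) (2,4,7,6,1,5) (4,1,6,7,2,5) (4,1,7,5,2,6) (4,1,7,6,2,5) (4,2,6,7,1,5) (4,2,7,5,1,6) (4,2,7,6,1,5) (5,1,7,2,4,6) (5,1,7,4,2,6) (5,2,7,4,1,6) (6,1,7,2,4,5) (6,1,7,4,2,5) (6,2,7,4,1,5) (7,1,6,2,4,5) (7,1,6,4,2,5) (7,2,6,4,1,5) — 18.
grind=shift 4: (2,3,6,7,1,5) (2,3,7,5,1,6) (2,3,7,6,1,5) (3,1,6,7,2,5) (3,1,7,5,2,6) (3,1,7,6,2,5) (3,2,6,7,1,5) (3,2,7,5,1,6) (3,2,7,6,1,5) (5,1,7,2,3,6) (5,1,7,3,2,6) (5,2,7,3,1,6) (6,1,7,2,3,5) (6,1,7,3,2,5) (6,2,7,3,1,5) (7,1,6,2,3,5) (7,1,6,3,2,5) (7,2,6,3,1,5) — 18.
grind=shift 5: (2,3,7,4,1,6) (3,1,7,4,2,6) (3,2,7,4,1,6) (4,1,7,2,3,6) (4,1,7,3,2,6) (4,2,7,3,1,6) — 6.
grind=shift 6: (2,3,7,4,1,5) (3,1,7,4,2,5) (3,2,7,4,1,5) (4,1,7,2,3,5) (4,1,7,3,2,5) (4,2,7,3,1,5) — 6.
grind=shift 7: (2,3,6,4,1,5) (3,1,6,4,2,5) (3,2,6,4,1,5) (4,1,6,2,3,5) (4,1,6,3,2,5) (4,2,6,3,1,5) — 6.
Summing: 18 + 18 + 6 + 6 + 6 = 54.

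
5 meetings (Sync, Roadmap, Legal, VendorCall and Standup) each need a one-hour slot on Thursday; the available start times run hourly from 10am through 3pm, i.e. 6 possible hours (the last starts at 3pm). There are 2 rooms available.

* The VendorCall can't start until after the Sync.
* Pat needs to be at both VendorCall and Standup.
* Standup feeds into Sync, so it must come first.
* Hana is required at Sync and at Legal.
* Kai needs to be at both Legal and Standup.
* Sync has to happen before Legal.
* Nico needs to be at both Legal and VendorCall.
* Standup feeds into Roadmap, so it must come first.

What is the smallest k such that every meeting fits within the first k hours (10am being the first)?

4 hours

The precedence chain requires at least 3 distinct hours.
With at most 2 per hour and 5 meetings, at least 3 hours are needed.
Could 3 hours be enough, i.e. nothing placed later than 12pm? No: Roadmap must come after Standup (at 10am or later) → {11am, 12pm}; Standup must come before Roadmap (at 12pm or earlier) → {10am, 11am}; Sync must come after Standup (at 10am or later) → {11am, 12pm}; VendorCall must come after Sync (at 11am or later) → {12pm}; Sync must come before VendorCall (at 12pm or earlier) → {11am}; Legal must come after Sync (at 11am or later) → {12pm}; VendorCall can't share with Legal (12pm) → nothing is left.
So 3 hours is not enough.
4 works (last occupied hour: 1pm): for example Roadmap=11am; VendorCall=1pm; Sync=11am; Standup=10am; Legal=12pm.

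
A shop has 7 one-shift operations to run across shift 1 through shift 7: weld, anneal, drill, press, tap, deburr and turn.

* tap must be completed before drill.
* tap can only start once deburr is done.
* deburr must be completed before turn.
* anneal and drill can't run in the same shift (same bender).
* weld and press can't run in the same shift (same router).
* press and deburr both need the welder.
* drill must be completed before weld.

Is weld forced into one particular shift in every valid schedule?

weld can be shift 4 (e.g. tap in shift 2, weld in shift 4, turn in shift 2, drill in shift 3, deburr in shift 1, press in shift 2, anneal in shift 1) or shift 5 (e.g. tap=shift 2, anneal=shift 1, deburr=shift 1, press=shift 2, turn=shift 2, weld=shift 5, drill=shift 3).

No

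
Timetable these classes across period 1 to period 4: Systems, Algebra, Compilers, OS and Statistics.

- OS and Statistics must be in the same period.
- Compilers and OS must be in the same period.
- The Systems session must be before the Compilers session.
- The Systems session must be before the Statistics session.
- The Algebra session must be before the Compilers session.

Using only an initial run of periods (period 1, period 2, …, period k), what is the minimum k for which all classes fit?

2

The precedence chain requires at least 2 distinct periods.
2 works (last occupied period: period 2): for example OS=period 2; Compilers=period 2; Algebra=period 1; Statistics=period 2; Systems=period 1.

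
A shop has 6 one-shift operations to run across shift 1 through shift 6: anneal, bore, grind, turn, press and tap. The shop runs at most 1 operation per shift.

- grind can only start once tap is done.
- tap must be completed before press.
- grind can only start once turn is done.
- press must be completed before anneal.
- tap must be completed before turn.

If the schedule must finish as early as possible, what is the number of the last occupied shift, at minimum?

6

The precedence chain requires at least 3 distinct shifts.
With at most 1 per shift and 6 operations, at least 6 shifts are needed.
6 works (last occupied shift: shift 6): for example bore -> shift 6, anneal -> shift 5, tap -> shift 1, press -> shift 4, turn -> shift 2, grind -> shift 3.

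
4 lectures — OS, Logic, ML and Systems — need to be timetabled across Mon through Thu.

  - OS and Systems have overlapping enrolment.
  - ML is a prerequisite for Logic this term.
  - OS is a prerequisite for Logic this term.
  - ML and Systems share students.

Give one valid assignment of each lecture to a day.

Systems -> Tue; ML -> Mon; OS -> Mon; Logic -> Tue

Checking: ML(Mon) before Logic(Tue); OS(Mon) before Logic(Tue); OS(Mon) != Systems(Tue); ML(Mon) != Systems(Tue).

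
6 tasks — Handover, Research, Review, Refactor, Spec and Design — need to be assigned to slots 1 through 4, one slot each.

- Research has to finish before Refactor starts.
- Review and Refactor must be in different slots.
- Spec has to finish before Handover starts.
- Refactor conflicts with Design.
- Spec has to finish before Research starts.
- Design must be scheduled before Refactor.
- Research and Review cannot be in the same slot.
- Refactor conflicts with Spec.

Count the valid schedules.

Splitting on Handover: it can be 2 (16), 3 (22), 4 (22). Listing each branch's schedules as (Research, Review, Refactor, Spec, Design):
Handover=2: (2,1,3,1,1) (2,1,3,1,2) (2,1,4,1,1) (2,1,4,1,2) (2,1,4,1,3) (2,3,4,1,1) (2,3,4,1,2) (2,3,4,1,3) (2,4,3,1,1) (2,4,3,1,2) (3,1,4,1,1) (3,1,4,1,2) (3,1,4,1,3) (3,2,4,1,1) (3,2,4,1,2) (3,2,4,1,3) — 16.
Handover=3: (2,1,3,1,1) (2,1,3,1,2) (2,1,4,1,1) (2,1,4,1,2) (2,1,4,1,3) (2,3,4,1,1) (2,3,4,1,2) (2,3,4,1,3) (2,4,3,1,1) (2,4,3,1,2) (3,1,4,1,1) (3,1,4,1,2) (3,1,4,1,3) (3,1,4,2,1) (3,1,4,2,2) (3,1,4,2,3) (3,2,4,1,1) (3,2,4,1,2) (3,2,4,1,3) (3,2,4,2,1) (3,2,4,2,2) (3,2,4,2,3) — 22.
Handover=4: (2,1,3,1,1) (2,1,3,1,2) (2,1,4,1,1) (2,1,4,1,2) (2,1,4,1,3) (2,3,4,1,1) (2,3,4,1,2) (2,3,4,1,3) (2,4,3,1,1) (2,4,3,1,2) (3,1,4,1,1) (3,1,4,1,2) (3,1,4,1,3) (3,1,4,2,1) (3,1,4,2,2) (3,1,4,2,3) (3,2,4,1,1) (3,2,4,1,2) (3,2,4,1,3) (3,2,4,2,1) (3,2,4,2,2) (3,2,4,2,3) — 22.
Summing: 16 + 22 + 22 = 60.

60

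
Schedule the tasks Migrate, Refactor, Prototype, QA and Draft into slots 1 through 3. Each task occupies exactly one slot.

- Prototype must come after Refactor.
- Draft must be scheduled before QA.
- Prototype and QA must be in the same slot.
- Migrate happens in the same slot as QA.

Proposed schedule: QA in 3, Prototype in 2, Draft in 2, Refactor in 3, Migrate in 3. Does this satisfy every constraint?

No — it violates: Prototype must come after Refactor

Draft must be scheduled before QA — holds.
Migrate happens in the same slot as QA — holds.
Prototype must come after Refactor — violated.
Prototype and QA must be in the same slot — violated.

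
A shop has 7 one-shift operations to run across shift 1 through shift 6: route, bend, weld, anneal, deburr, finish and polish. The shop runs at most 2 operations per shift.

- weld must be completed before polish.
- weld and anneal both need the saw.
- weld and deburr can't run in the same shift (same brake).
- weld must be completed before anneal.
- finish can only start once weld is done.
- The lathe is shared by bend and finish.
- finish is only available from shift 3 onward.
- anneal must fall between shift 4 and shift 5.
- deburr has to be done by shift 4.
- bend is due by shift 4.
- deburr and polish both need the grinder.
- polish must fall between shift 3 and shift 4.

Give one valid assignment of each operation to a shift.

bend -> shift 1; polish -> shift 3; finish -> shift 3; route -> shift 2; weld -> shift 2; anneal -> shift 4; deburr -> shift 1

Checking: weld(shift 2) before anneal(shift 4); weld(shift 2) before finish(shift 3); weld(shift 2) before polish(shift 3); weld(shift 2) != anneal(shift 4); deburr(shift 1) != polish(shift 3); bend(shift 1) != finish(shift 3); weld(shift 2) != deburr(shift 1); bend=shift 1 in [shift 1,shift 4]; polish=shift 3 in [shift 3,shift 4]; finish=shift 3 in [shift 3,shift 6]; anneal=shift 4 in [shift 4,shift 5]; deburr=shift 1 in [shift 1,shift 4]; max 2 per shift (cap 2).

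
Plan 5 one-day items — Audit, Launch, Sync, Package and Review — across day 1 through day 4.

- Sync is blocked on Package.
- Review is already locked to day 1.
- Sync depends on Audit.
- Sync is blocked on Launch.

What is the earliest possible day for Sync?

Precedence pushes Sync to at least day 2.
Sync at day 2 is achievable: Sync -> day 2, Audit -> day 1, Review -> day 1, Package -> day 1, Launch -> day 1.

day 2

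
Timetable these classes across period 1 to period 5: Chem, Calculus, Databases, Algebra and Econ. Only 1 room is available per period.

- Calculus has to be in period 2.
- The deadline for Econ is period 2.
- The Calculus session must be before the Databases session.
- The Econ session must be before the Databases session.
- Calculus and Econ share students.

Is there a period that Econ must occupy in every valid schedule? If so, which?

period 1

Econ's window is period 1–period 2.
Calculus is fixed at period 2, and Econ can't share a period with Calculus.
So Econ must be period 1.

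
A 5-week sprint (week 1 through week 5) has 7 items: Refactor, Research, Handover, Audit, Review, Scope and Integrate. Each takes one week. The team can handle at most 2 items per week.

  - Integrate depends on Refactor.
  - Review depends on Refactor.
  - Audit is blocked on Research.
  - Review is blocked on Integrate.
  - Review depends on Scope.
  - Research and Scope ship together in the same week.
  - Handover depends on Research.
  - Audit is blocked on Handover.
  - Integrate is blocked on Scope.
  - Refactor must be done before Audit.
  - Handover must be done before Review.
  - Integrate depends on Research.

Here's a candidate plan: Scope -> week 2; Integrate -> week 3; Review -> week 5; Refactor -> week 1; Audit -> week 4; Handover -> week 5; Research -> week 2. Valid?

Invalid. Audit is blocked on Handover.

Integrate depends on Refactor — holds.
Audit is blocked on Research — holds.
Refactor must be done before Audit — holds.
Review depends on Refactor — holds.
Audit is blocked on Handover — violated.
Handover must be done before Review — violated.
Integrate is blocked on Scope — holds.
Handover depends on Research — holds.
Research and Scope ship together in the same week — holds.
Integrate depends on Research — holds.
Review is blocked on Integrate — holds.
The team can handle at most 2 items per week — holds.
Review depends on Scope — holds.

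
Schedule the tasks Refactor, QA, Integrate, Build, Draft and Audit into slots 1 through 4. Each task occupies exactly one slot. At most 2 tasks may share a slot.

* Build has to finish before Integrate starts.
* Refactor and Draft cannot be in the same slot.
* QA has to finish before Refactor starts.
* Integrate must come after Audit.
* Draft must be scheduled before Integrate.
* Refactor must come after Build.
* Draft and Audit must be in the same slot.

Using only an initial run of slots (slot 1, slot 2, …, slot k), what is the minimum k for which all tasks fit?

The precedence chain requires at least 2 distinct slots.
With at most 2 per slot and 6 tasks, at least 3 slots are needed.
3 works (last occupied slot: 3): for example QA in 1; Build in 1; Draft in 2; Integrate in 3; Refactor in 3; Audit in 2.

3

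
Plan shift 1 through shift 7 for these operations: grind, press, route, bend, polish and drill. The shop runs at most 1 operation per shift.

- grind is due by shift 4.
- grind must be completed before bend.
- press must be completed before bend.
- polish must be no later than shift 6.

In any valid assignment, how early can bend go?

shift 3

Precedence pushes bend to at least shift 2.
bend at shift 3 is achievable: bend=shift 3; route=shift 5; grind=shift 1; press=shift 2; polish=shift 4; drill=shift 6.
Nothing earlier works — the capacity limit rule out every shift before shift 3.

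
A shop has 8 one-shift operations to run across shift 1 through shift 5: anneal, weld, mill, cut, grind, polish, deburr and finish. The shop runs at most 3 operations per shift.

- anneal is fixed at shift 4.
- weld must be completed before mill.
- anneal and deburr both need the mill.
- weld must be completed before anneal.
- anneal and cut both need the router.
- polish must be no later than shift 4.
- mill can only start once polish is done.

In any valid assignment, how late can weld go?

Downstream work caps weld at shift 3.
weld at shift 3 is achievable: deburr -> shift 2; grind -> shift 1; polish -> shift 1; weld -> shift 3; cut -> shift 1; anneal -> shift 4; finish -> shift 2; mill -> shift 4.

shift 3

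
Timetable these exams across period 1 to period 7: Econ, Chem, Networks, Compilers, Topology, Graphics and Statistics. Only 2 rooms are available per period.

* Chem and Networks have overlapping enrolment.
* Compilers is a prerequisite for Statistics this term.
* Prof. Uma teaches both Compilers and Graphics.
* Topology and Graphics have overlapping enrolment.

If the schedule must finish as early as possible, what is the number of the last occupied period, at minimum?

The precedence chain requires at least 2 distinct periods.
With at most 2 per period and 7 exams, at least 4 periods are needed.
4 works (last occupied period: period 4): for example Statistics -> period 2; Econ -> period 1; Graphics -> period 4; Chem -> period 2; Compilers -> period 1; Topology -> period 3; Networks -> period 3.

period 4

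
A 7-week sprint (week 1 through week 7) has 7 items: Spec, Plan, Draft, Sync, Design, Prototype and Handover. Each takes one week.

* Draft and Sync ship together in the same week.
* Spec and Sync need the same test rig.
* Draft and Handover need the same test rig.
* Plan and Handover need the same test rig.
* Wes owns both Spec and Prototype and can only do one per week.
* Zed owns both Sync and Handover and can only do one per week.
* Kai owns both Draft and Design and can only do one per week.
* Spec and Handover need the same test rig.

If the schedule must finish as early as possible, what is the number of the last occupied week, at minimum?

Check 2 weeks directly (anything shorter is at least as hard).
Could 2 weeks be enough, i.e. nothing placed later than week 2? No: Spec, Draft and Handover must all be in different weeks (Spec/Draft can't share; Spec/Handover can't share; Draft/Handover can't share), but only 2 weeks are available: 3 work items can't fit in 2 distinct weeks.
So 2 weeks is not enough.
3 works (last occupied week: week 3): for example Design in week 1; Handover in week 3; Draft in week 2; Spec in week 1; Sync in week 2; Prototype in week 2; Plan in week 1.

3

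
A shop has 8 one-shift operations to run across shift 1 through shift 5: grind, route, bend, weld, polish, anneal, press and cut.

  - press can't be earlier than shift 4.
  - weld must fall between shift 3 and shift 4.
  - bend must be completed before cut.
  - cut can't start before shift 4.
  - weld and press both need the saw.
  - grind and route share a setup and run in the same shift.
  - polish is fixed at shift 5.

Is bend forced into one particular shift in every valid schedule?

bend can be shift 1 (e.g. grind=shift 1; weld=shift 3; press=shift 4; bend=shift 1; polish=shift 5; cut=shift 4; route=shift 1; anneal=shift 1) or shift 2 (e.g. press=shift 4; route=shift 1; grind=shift 1; polish=shift 5; weld=shift 3; cut=shift 4; bend=shift 2; anneal=shift 1).

No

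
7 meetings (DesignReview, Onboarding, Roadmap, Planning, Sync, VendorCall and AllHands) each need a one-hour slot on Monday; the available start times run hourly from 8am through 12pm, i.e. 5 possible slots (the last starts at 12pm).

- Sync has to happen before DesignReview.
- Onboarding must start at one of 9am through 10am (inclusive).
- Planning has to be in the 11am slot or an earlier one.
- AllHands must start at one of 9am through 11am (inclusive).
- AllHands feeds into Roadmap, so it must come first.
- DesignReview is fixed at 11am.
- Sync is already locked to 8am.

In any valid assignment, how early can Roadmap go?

10am

Precedence pushes Roadmap to at least 10am.
Roadmap at 10am is achievable: Planning=8am, Onboarding=9am, DesignReview=11am, AllHands=9am, Sync=8am, VendorCall=8am, Roadmap=10am.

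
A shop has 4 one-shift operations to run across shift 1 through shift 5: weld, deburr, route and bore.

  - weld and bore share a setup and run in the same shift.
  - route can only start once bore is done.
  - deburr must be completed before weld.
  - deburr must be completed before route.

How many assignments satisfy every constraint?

Splitting on weld: it can be shift 2 (3), shift 3 (4), shift 4 (3). Listing each branch's schedules as (deburr, route, bore) by shift number:
weld=shift 2: (1,3,2) (1,4,2) (1,5,2) — 3.
weld=shift 3: (1,4,3) (1,5,3) (2,4,3) (2,5,3) — 4.
weld=shift 4: (1,5,4) (2,5,4) (3,5,4) — 3.
Summing: 3 + 4 + 3 = 10.

10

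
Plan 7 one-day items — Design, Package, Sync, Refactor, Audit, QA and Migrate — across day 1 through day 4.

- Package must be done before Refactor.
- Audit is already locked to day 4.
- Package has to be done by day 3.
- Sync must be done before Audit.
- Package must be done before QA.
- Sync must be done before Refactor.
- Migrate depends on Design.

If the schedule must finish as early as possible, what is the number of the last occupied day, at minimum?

4

The precedence chain requires at least 2 distinct days.
Audit can't be placed before day 4, so the schedule must run through at least day 4.
4 works (last occupied day: day 4): for example Package in day 1, Refactor in day 2, Design in day 1, Sync in day 1, Migrate in day 2, Audit in day 4, QA in day 2.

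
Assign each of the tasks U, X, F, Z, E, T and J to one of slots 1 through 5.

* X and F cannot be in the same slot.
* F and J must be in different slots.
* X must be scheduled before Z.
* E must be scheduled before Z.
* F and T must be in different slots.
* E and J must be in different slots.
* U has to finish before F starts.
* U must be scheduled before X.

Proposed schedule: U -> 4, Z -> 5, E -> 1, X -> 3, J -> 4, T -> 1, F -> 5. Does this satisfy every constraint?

X and F cannot be in the same slot — holds.
U must be scheduled before X — violated.
U has to finish before F starts — holds.
E must be scheduled before Z — holds.
E and J must be in different slots — holds.
X must be scheduled before Z — holds.
F and J must be in different slots — holds.
F and T must be in different slots — holds.

No. U must be scheduled before X is not satisfied.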